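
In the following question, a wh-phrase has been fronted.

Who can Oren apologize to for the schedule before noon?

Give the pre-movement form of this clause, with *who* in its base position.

Oren can apologize to who for the schedule before noon.

The filler 'who' is interpreted as the object of the preposition 'to'. Wh-movement fronts it, leaving a gap right after 'to':
Who can Oren apologize to ___ for the schedule before noon?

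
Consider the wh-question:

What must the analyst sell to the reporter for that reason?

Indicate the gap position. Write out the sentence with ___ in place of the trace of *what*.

Before movement: The analyst must sell what to the reporter for that reason.
The filler 'what' is interpreted as the direct object of 'sell'. The gap is right after 'sell'.

What must the analyst sell ___ to the reporter for that reason?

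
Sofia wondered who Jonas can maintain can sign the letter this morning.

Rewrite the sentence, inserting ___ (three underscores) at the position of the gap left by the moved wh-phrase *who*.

Before movement: Jonas can maintain who can sign the letter this morning.
'who' is the subject of the clause embedded under 'maintain'. The gap is right after 'maintain'.

Sofia wondered who Jonas can maintain ___ can sign the letter this morning.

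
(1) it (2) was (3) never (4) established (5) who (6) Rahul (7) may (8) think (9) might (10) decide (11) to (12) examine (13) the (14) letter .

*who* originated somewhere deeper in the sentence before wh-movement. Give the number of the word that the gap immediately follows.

In situ: Rahul may think who might decide to examine the letter.
The filler 'who' is interpreted as the subject of the clause embedded under 'think'. Fronting leaves a gap immediately after 'think':
It was never established who Rahul may think ___ might decide to examine the letter.
'think' is word 8.

8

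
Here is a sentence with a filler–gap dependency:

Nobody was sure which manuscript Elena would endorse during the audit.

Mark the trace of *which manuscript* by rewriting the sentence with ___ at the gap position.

Nobody was sure which manuscript Elena would endorse ___ during the audit.

Before movement: Elena would endorse which manuscript during the audit.
'which manuscript' is the direct object of 'endorse'. The gap is right after 'endorse'.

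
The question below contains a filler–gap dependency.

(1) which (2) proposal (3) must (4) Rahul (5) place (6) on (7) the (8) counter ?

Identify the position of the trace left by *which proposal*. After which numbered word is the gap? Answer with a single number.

In situ: Rahul must place which proposal on the counter.
'which proposal' functions as the direct object of 'place'. It moves to the left edge, and the trace sits right after 'place':
Which proposal must Rahul place ___ on the counter?
'place' is word 5.

5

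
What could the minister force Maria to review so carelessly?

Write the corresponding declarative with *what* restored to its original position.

The minister could force Maria to review what so carelessly.

'what' functions as the direct object of 'review'. It moves to the left edge, and the trace sits right after 'review':
What could the minister force Maria to review ___ so carelessly?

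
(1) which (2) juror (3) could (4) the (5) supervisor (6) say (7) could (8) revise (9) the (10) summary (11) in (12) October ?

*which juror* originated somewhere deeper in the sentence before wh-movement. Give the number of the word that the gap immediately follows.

6

Pre-movement form: The supervisor could say which juror could revise the summary in October.
'which juror' is the subject of the clause embedded under 'say'. Fronting leaves a gap immediately after 'say':
Which juror could the supervisor say ___ could revise the summary in October?
'say' is word 6.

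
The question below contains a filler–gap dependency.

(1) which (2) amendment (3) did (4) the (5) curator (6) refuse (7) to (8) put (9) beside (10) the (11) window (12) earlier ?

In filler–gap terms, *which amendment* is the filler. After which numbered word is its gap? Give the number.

8

Pre-movement form: The curator did refuse to put which amendment beside the window earlier.
'which amendment' is the direct object of 'put'. It moves to the left edge, and the trace sits right after 'put':
Which amendment did the curator refuse to put ___ beside the window earlier?
'put' is word 8.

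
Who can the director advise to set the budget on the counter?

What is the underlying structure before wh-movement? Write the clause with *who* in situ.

The director can advise who to set the budget on the counter.

'who' is the direct object of 'advise'. Wh-movement fronts it, leaving a gap right after 'advise':
Who can the director advise ___ to set the budget on the counter?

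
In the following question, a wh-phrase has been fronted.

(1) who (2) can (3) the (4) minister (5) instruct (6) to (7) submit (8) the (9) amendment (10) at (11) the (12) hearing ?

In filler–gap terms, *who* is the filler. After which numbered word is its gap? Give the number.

Pre-movement form: The minister can instruct who to submit the amendment at the hearing.
The filler 'who' is interpreted as the direct object of 'instruct'. Wh-movement fronts it, leaving a gap right after 'instruct':
Who can the minister instruct ___ to submit the amendment at the hearing?
'instruct' is word 5.

5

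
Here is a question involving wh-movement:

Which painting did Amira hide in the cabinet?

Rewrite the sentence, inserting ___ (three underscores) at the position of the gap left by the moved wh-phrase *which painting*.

Underlying clause: Amira did hide which painting in the cabinet.
'which painting' functions as the direct object of 'hide'. The gap is right after 'hide'.

Which painting did Amira hide ___ in the cabinet?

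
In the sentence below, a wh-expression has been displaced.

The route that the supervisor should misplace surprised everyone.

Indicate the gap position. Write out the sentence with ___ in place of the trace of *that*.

'that' functions as the direct object of 'misplace'. The gap is right after 'misplace'.

The route that the supervisor should misplace ___ surprised everyone.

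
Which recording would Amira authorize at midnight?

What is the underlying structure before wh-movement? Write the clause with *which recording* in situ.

Amira would authorize which recording at midnight.

'which recording' functions as the direct object of 'authorize'. Wh-movement fronts it, leaving a gap right after 'authorize':
Which recording would Amira authorize ___ at midnight?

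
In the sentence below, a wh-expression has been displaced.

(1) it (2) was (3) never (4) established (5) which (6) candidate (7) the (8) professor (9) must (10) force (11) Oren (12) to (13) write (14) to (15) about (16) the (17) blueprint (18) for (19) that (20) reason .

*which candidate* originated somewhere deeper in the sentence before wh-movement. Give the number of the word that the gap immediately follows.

Pre-movement form: The professor must force Oren to write to which candidate about the blueprint for that reason.
'which candidate' is the object of the preposition 'to'. It moves to the left edge, and the trace sits right after 'to':
It was never established which candidate the professor must force Oren to write to ___ about the blueprint for that reason.
'to' is word 14.

14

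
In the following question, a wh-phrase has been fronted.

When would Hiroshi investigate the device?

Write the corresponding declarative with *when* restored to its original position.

Hiroshi would investigate the device when.

'when' is the temporal adjunct. It moves to the left edge, and the trace sits right after 'device':
When would Hiroshi investigate the device ___?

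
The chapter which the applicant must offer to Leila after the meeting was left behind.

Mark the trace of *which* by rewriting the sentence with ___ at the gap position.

The chapter which the applicant must offer ___ to Leila after the meeting was left behind.

'which' functions as the direct object of 'offer'. The gap is right after 'offer'.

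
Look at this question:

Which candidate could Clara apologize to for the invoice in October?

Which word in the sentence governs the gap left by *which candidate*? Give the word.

Before movement: Clara could apologize to which candidate for the invoice in October.
The filler 'which candidate' is interpreted as the object of the preposition 'to'. Fronting leaves a gap immediately after 'to':
Which candidate could Clara apologize to ___ for the invoice in October?

to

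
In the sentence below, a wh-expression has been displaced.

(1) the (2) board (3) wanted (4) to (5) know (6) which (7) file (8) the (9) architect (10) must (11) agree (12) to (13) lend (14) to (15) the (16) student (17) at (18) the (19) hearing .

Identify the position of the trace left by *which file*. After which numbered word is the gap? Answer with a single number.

13

Underlying clause: The architect must agree to lend which file to the student at the hearing.
The filler 'which file' is interpreted as the direct object of 'lend'. Wh-movement fronts it, leaving a gap right after 'lend':
The board wanted to know which file the architect must agree to lend ___ to the student at the hearing.
'lend' is word 13.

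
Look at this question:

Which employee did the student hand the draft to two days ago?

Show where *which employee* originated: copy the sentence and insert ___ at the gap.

Which employee did the student hand the draft to ___ two days ago?

Pre-movement form: The student did hand the draft to which employee two days ago.
'which employee' is the object of the preposition 'to' (recipient of 'hand'). The gap is right after 'to'.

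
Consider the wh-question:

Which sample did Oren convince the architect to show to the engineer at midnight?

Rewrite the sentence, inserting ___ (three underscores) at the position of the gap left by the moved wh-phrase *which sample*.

Which sample did Oren convince the architect to show ___ to the engineer at midnight?

In situ: Oren did convince the architect to show which sample to the engineer at midnight.
'which sample' functions as the direct object of 'show'. The gap is right after 'show'.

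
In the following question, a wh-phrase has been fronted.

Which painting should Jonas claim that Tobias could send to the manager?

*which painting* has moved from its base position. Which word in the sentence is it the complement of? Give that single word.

send

In situ: Jonas should claim that Tobias could send which painting to the manager.
'which painting' is the direct object of 'send'. Wh-movement fronts it, leaving a gap right after 'send':
Which painting should Jonas claim that Tobias could send ___ to the manager?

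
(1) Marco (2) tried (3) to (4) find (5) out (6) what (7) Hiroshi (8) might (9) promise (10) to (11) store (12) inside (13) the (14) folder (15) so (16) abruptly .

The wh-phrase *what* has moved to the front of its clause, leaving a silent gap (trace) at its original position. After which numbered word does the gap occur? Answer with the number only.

11

Pre-movement form: Hiroshi might promise to store what inside the folder so abruptly.
'what' is the direct object of 'store'. Fronting leaves a gap immediately after 'store':
Marco tried to find out what Hiroshi might promise to store ___ inside the folder so abruptly.
'store' is word 11.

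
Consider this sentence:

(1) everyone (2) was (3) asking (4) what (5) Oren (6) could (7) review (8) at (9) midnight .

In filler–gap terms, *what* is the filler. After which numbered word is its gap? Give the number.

7

In situ: Oren could review what at midnight.
'what' functions as the direct object of 'review'. Fronting leaves a gap immediately after 'review':
Everyone was asking what Oren could review ___ at midnight.
'review' is word 7.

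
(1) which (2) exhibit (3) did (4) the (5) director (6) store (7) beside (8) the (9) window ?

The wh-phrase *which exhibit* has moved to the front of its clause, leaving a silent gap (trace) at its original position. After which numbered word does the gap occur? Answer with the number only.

6

Pre-movement form: The director did store which exhibit beside the window.
'which exhibit' is the direct object of 'store'. Wh-movement fronts it, leaving a gap right after 'store':
Which exhibit did the director store ___ beside the window?
'store' is word 6.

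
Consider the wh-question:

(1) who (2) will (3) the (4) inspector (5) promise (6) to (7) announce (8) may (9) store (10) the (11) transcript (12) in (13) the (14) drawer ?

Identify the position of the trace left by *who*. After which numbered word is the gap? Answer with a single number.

7

Before movement: The inspector will promise to announce who may store the transcript in the drawer.
'who' functions as the subject of the clause embedded under 'announce'. Wh-movement fronts it, leaving a gap right after 'announce':
Who will the inspector promise to announce ___ may store the transcript in the drawer?
'announce' is word 7.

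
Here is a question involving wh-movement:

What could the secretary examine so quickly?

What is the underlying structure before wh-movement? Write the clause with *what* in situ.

The filler 'what' is interpreted as the direct object of 'examine'. Fronting leaves a gap immediately after 'examine':
What could the secretary examine ___ so quickly?

The secretary could examine what so quickly.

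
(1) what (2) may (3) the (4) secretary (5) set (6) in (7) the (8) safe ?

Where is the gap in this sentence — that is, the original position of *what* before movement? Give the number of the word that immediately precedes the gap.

5

Underlying clause: The secretary may set what in the safe.
The filler 'what' is interpreted as the direct object of 'set'. It moves to the left edge, and the trace sits right after 'set':
What may the secretary set ___ in the safe?
'set' is word 5.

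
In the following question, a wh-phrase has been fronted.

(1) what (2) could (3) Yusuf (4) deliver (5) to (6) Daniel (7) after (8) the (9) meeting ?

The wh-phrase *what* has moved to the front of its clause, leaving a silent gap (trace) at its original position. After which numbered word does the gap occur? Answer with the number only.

4

Underlying clause: Yusuf could deliver what to Daniel after the meeting.
'what' functions as the direct object of 'deliver'. It moves to the left edge, and the trace sits right after 'deliver':
What could Yusuf deliver ___ to Daniel after the meeting?
'deliver' is word 4.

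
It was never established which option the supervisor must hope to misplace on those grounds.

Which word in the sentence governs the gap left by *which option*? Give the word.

misplace

Pre-movement form: The supervisor must hope to misplace which option on those grounds.
'which option' is the direct object of 'misplace'. It moves to the left edge, and the trace sits right after 'misplace':
It was never established which option the supervisor must hope to misplace ___ on those grounds.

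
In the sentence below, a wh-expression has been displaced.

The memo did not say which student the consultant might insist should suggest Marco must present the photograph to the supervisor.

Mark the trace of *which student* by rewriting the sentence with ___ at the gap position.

Before movement: The consultant might insist which student should suggest Marco must present the photograph to the supervisor.
The filler 'which student' is interpreted as the subject of the clause embedded under 'insist'. The gap is right after 'insist'.

The memo did not say which student the consultant might insist ___ should suggest Marco must present the photograph to the supervisor.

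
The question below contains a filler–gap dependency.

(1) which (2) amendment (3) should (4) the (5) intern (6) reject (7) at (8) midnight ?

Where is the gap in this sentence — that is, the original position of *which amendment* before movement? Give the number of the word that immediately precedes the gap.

Before movement: The intern should reject which amendment at midnight.
The filler 'which amendment' is interpreted as the direct object of 'reject'. Fronting leaves a gap immediately after 'reject':
Which amendment should the intern reject ___ at midnight?
'reject' is word 6.

6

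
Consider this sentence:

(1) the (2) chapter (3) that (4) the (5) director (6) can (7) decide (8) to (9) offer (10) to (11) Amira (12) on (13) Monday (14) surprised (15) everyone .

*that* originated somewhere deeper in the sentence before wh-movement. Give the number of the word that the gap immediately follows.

'that' is the direct object of 'offer'. Wh-movement fronts it, leaving a gap right after 'offer':
The chapter that the director can decide to offer ___ to Amira on Monday surprised everyone.
'offer' is word 9.

9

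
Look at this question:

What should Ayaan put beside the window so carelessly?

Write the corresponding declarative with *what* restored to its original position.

'what' is the direct object of 'put'. Fronting leaves a gap immediately after 'put':
What should Ayaan put ___ beside the window so carelessly?

Ayaan should put what beside the window so carelessly.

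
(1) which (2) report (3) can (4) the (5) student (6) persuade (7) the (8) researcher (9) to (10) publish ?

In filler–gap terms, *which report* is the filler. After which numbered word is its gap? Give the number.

Before movement: The student can persuade the researcher to publish which report.
'which report' is the direct object of 'publish'. Fronting leaves a gap immediately after 'publish':
Which report can the student persuade the researcher to publish ___?
'publish' is word 10.

10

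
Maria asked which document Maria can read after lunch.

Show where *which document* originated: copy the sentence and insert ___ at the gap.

In situ: Maria can read which document after lunch.
'which document' functions as the direct object of 'read'. The gap is right after 'read'.

Maria asked which document Maria can read ___ after lunch.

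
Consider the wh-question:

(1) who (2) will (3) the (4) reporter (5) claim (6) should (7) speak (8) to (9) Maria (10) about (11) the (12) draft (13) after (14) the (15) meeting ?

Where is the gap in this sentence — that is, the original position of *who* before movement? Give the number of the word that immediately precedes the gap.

In situ: The reporter will claim who should speak to Maria about the draft after the meeting.
'who' is the subject of the clause embedded under 'claim'. Fronting leaves a gap immediately after 'claim':
Who will the reporter claim ___ should speak to Maria about the draft after the meeting?
'claim' is word 5.

5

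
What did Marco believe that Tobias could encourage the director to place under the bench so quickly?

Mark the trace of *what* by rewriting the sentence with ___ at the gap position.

In situ: Marco did believe that Tobias could encourage the director to place what under the bench so quickly.
The filler 'what' is interpreted as the direct object of 'place'. The gap is right after 'place'.

What did Marco believe that Tobias could encourage the director to place ___ under the bench so quickly?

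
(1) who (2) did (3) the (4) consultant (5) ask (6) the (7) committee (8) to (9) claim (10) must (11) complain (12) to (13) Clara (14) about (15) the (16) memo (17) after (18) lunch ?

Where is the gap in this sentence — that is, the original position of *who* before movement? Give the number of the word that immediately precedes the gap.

Before movement: The consultant did ask the committee to claim who must complain to Clara about the memo after lunch.
'who' functions as the subject of the clause embedded under 'claim'. It moves to the left edge, and the trace sits right after 'claim':
Who did the consultant ask the committee to claim ___ must complain to Clara about the memo after lunch?
'claim' is word 9.

9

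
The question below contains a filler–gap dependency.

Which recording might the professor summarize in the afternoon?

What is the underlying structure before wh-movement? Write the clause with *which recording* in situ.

'which recording' functions as the direct object of 'summarize'. It moves to the left edge, and the trace sits right after 'summarize':
Which recording might the professor summarize ___ in the afternoon?

The professor might summarize which recording in the afternoon.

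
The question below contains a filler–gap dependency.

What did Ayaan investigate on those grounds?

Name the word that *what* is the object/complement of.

Before movement: Ayaan did investigate what on those grounds.
'what' is the direct object of 'investigate'. Fronting leaves a gap immediately after 'investigate':
What did Ayaan investigate ___ on those grounds?

investigate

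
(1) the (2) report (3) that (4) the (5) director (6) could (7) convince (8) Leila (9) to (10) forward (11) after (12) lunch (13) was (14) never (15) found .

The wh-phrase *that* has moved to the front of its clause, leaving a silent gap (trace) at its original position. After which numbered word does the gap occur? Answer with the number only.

10

The filler 'that' is interpreted as the direct object of 'forward'. It moves to the left edge, and the trace sits right after 'forward':
The report that the director could convince Leila to forward ___ after lunch was never found.
'forward' is word 10.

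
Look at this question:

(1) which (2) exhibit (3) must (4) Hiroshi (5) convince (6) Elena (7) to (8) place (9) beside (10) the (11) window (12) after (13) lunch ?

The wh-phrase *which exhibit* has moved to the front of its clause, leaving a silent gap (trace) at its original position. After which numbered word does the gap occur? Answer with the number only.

Before movement: Hiroshi must convince Elena to place which exhibit beside the window after lunch.
'which exhibit' is the direct object of 'place'. Fronting leaves a gap immediately after 'place':
Which exhibit must Hiroshi convince Elena to place ___ beside the window after lunch?
'place' is word 8.

8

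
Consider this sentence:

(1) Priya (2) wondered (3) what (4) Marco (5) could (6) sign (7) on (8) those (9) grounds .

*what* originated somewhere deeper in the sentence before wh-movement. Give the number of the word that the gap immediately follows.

6

Before movement: Marco could sign what on those grounds.
'what' is the direct object of 'sign'. Fronting leaves a gap immediately after 'sign':
Priya wondered what Marco could sign ___ on those grounds.
'sign' is word 6.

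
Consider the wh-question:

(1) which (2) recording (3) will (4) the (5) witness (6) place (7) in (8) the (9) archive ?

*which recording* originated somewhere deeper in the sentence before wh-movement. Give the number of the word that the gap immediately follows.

6

Pre-movement form: The witness will place which recording in the archive.
'which recording' is the direct object of 'place'. Fronting leaves a gap immediately after 'place':
Which recording will the witness place ___ in the archive?
'place' is word 6.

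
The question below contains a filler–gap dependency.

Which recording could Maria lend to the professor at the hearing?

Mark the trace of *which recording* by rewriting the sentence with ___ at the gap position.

Which recording could Maria lend ___ to the professor at the hearing?

Before movement: Maria could lend which recording to the professor at the hearing.
'which recording' is the direct object of 'lend'. The gap is right after 'lend'.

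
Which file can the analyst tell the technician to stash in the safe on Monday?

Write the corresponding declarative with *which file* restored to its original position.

The analyst can tell the technician to stash which file in the safe on Monday.

The filler 'which file' is interpreted as the direct object of 'stash'. It moves to the left edge, and the trace sits right after 'stash':
Which file can the analyst tell the technician to stash ___ in the safe on Monday?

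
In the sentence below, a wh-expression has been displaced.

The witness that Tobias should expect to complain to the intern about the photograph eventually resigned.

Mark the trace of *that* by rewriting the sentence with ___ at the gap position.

The witness that Tobias should expect ___ to complain to the intern about the photograph eventually resigned.

The filler 'that' is interpreted as the direct object of 'expect'. The gap is right after 'expect'.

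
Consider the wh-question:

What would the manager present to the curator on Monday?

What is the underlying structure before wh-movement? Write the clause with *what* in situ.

'what' is the direct object of 'present'. It moves to the left edge, and the trace sits right after 'present':
What would the manager present ___ to the curator on Monday?

The manager would present what to the curator on Monday.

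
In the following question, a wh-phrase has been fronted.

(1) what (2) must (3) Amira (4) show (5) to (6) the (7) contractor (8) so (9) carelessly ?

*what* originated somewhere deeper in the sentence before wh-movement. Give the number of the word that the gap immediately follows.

In situ: Amira must show what to the contractor so carelessly.
'what' is the direct object of 'show'. Wh-movement fronts it, leaving a gap right after 'show':
What must Amira show ___ to the contractor so carelessly?
'show' is word 4.

4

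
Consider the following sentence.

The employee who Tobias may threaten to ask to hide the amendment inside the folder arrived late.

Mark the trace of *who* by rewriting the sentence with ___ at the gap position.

'who' is the direct object of 'ask'. The gap is right after 'ask'.

The employee who Tobias may threaten to ask ___ to hide the amendment inside the folder arrived late.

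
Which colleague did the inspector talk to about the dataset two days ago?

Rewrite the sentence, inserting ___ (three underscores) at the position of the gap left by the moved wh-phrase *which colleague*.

Pre-movement form: The inspector did talk to which colleague about the dataset two days ago.
'which colleague' is the object of the preposition 'to'. The gap is right after 'to'.

Which colleague did the inspector talk to ___ about the dataset two days ago?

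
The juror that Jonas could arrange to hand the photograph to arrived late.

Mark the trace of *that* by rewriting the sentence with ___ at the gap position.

The juror that Jonas could arrange to hand the photograph to ___ arrived late.

The filler 'that' is interpreted as the object of the preposition 'to' (recipient of 'hand'). The gap is right after 'to'.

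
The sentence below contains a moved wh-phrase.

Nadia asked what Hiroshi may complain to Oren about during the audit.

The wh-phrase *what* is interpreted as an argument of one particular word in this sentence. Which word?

Pre-movement form: Hiroshi may complain to Oren about what during the audit.
The filler 'what' is interpreted as the object of the preposition 'about'. It moves to the left edge, and the trace sits right after 'about':
Nadia asked what Hiroshi may complain to Oren about ___ during the audit.

about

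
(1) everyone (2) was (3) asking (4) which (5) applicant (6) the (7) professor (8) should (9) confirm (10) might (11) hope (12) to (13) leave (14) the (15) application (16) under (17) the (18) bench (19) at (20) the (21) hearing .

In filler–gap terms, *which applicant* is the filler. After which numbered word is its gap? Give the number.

In situ: The professor should confirm which applicant might hope to leave the application under the bench at the hearing.
'which applicant' functions as the subject of the clause embedded under 'confirm'. Fronting leaves a gap immediately after 'confirm':
Everyone was asking which applicant the professor should confirm ___ might hope to leave the application under the bench at the hearing.
'confirm' is word 9.

9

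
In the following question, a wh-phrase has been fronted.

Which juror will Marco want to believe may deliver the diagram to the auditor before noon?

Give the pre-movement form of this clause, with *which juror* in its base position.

'which juror' is the subject of the clause embedded under 'believe'. It moves to the left edge, and the trace sits right after 'believe':
Which juror will Marco want to believe ___ may deliver the diagram to the auditor before noon?

Marco will want to believe which juror may deliver the diagram to the auditor before noon.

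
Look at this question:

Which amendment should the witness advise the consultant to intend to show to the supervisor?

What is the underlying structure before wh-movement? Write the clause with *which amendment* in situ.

'which amendment' functions as the direct object of 'show'. Wh-movement fronts it, leaving a gap right after 'show':
Which amendment should the witness advise the consultant to intend to show ___ to the supervisor?

The witness should advise the consultant to intend to show which amendment to the supervisor.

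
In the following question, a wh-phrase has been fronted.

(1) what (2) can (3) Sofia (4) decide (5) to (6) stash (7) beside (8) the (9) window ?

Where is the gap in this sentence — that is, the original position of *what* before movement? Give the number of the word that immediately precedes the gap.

In situ: Sofia can decide to stash what beside the window.
'what' functions as the direct object of 'stash'. Wh-movement fronts it, leaving a gap right after 'stash':
What can Sofia decide to stash ___ beside the window?
'stash' is word 6.

6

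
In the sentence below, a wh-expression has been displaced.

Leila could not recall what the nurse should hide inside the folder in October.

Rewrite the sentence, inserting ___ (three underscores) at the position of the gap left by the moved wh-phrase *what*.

Leila could not recall what the nurse should hide ___ inside the folder in October.

In situ: The nurse should hide what inside the folder in October.
The filler 'what' is interpreted as the direct object of 'hide'. The gap is right after 'hide'.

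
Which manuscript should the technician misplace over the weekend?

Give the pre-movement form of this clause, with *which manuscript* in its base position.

The technician should misplace which manuscript over the weekend.

'which manuscript' functions as the direct object of 'misplace'. Fronting leaves a gap immediately after 'misplace':
Which manuscript should the technician misplace ___ over the weekend?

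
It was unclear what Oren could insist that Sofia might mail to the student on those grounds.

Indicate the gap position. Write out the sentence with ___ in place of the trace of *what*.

Pre-movement form: Oren could insist that Sofia might mail what to the student on those grounds.
'what' is the direct object of 'mail'. The gap is right after 'mail'.

It was unclear what Oren could insist that Sofia might mail ___ to the student on those grounds.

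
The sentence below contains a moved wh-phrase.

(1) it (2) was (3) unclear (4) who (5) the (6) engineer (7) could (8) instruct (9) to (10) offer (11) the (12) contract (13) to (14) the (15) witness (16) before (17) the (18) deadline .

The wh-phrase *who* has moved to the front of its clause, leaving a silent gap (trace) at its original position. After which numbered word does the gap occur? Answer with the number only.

Pre-movement form: The engineer could instruct who to offer the contract to the witness before the deadline.
'who' functions as the direct object of 'instruct'. Fronting leaves a gap immediately after 'instruct':
It was unclear who the engineer could instruct ___ to offer the contract to the witness before the deadline.
'instruct' is word 8.

8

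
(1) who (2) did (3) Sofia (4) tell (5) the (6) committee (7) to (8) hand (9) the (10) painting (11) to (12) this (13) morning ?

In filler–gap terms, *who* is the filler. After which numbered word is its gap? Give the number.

11

Pre-movement form: Sofia did tell the committee to hand the painting to who this morning.
'who' functions as the object of the preposition 'to' (recipient of 'hand'). Fronting leaves a gap immediately after 'to':
Who did Sofia tell the committee to hand the painting to ___ this morning?
'to' is word 11.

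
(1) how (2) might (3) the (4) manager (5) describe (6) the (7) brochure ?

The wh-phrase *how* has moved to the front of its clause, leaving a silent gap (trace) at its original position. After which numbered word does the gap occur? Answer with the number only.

Before movement: The manager might describe the brochure how.
'how' functions as the manner adjunct. Wh-movement fronts it, leaving a gap right after 'brochure':
How might the manager describe the brochure ___?
'brochure' is word 7.

7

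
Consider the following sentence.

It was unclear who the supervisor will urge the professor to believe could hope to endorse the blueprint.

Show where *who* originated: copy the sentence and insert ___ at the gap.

Underlying clause: The supervisor will urge the professor to believe who could hope to endorse the blueprint.
'who' is the subject of the clause embedded under 'believe'. The gap is right after 'believe'.

It was unclear who the supervisor will urge the professor to believe ___ could hope to endorse the blueprint.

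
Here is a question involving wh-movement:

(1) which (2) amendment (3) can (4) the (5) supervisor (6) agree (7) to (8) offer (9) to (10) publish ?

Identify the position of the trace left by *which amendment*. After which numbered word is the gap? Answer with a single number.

10

In situ: The supervisor can agree to offer to publish which amendment.
'which amendment' is the direct object of 'publish'. It moves to the left edge, and the trace sits right after 'publish':
Which amendment can the supervisor agree to offer to publish ___?
'publish' is word 10.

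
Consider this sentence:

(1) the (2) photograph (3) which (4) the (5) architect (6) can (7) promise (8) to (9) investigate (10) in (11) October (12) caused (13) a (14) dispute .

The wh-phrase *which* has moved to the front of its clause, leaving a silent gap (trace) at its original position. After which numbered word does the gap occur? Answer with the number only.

9

'which' functions as the direct object of 'investigate'. It moves to the left edge, and the trace sits right after 'investigate':
The photograph which the architect can promise to investigate ___ in October caused a dispute.
'investigate' is word 9.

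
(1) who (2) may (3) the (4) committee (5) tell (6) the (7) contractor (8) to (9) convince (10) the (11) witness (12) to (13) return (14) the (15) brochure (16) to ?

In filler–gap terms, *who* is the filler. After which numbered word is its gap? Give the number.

16

Underlying clause: The committee may tell the contractor to convince the witness to return the brochure to who.
'who' is the object of the preposition 'to' (recipient of 'return'). Wh-movement fronts it, leaving a gap right after 'to':
Who may the committee tell the contractor to convince the witness to return the brochure to ___?
'to' is word 16.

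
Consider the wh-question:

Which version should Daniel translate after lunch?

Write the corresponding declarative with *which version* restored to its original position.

The filler 'which version' is interpreted as the direct object of 'translate'. Wh-movement fronts it, leaving a gap right after 'translate':
Which version should Daniel translate ___ after lunch?

Daniel should translate which version after lunch.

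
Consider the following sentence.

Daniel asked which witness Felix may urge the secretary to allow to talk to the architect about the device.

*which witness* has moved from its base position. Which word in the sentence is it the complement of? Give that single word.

allow

Before movement: Felix may urge the secretary to allow which witness to talk to the architect about the device.
The filler 'which witness' is interpreted as the direct object of 'allow'. Fronting leaves a gap immediately after 'allow':
Daniel asked which witness Felix may urge the secretary to allow ___ to talk to the architect about the device.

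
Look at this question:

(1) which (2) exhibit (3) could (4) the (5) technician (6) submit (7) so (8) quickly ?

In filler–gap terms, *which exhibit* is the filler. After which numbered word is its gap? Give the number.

In situ: The technician could submit which exhibit so quickly.
The filler 'which exhibit' is interpreted as the direct object of 'submit'. Wh-movement fronts it, leaving a gap right after 'submit':
Which exhibit could the technician submit ___ so quickly?
'submit' is word 6.

6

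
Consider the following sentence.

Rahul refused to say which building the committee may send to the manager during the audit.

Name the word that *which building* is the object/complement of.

Before movement: The committee may send which building to the manager during the audit.
The filler 'which building' is interpreted as the direct object of 'send'. It moves to the left edge, and the trace sits right after 'send':
Rahul refused to say which building the committee may send ___ to the manager during the audit.

send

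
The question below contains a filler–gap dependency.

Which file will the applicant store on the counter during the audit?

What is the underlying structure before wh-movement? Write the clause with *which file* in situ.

The applicant will store which file on the counter during the audit.

'which file' functions as the direct object of 'store'. Fronting leaves a gap immediately after 'store':
Which file will the applicant store ___ on the counter during the audit?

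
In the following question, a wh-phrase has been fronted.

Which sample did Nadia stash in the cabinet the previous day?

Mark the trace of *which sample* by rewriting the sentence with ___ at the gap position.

Underlying clause: Nadia did stash which sample in the cabinet the previous day.
'which sample' is the direct object of 'stash'. The gap is right after 'stash'.

Which sample did Nadia stash ___ in the cabinet the previous day?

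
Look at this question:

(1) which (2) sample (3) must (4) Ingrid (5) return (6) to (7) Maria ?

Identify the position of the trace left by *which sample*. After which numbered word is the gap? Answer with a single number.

Underlying clause: Ingrid must return which sample to Maria.
The filler 'which sample' is interpreted as the direct object of 'return'. Fronting leaves a gap immediately after 'return':
Which sample must Ingrid return ___ to Maria?
'return' is word 5.

5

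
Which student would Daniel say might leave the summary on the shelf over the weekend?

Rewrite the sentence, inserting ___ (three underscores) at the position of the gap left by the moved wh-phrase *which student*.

Pre-movement form: Daniel would say which student might leave the summary on the shelf over the weekend.
The filler 'which student' is interpreted as the subject of the clause embedded under 'say'. The gap is right after 'say'.

Which student would Daniel say ___ might leave the summary on the shelf over the weekend?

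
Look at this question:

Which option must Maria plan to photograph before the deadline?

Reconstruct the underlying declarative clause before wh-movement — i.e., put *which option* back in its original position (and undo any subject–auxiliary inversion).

'which option' is the direct object of 'photograph'. It moves to the left edge, and the trace sits right after 'photograph':
Which option must Maria plan to photograph ___ before the deadline?

Maria must plan to photograph which option before the deadline.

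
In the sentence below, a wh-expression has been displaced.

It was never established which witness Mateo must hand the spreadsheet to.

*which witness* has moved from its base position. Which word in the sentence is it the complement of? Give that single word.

to

In situ: Mateo must hand the spreadsheet to which witness.
'which witness' is the object of the preposition 'to' (recipient of 'hand'). Wh-movement fronts it, leaving a gap right after 'to':
It was never established which witness Mateo must hand the spreadsheet to ___.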